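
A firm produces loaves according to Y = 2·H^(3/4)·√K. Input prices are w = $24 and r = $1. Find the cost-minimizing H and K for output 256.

H* = 16, K* = 256

Cost minimization requires the marginal rate of technical substitution to equal the input-price ratio: MP_H/MP_K = w/r.
Here MP_H/MP_K = (3/4)·(K/H)/(1/2) = 1.5·(K/H). Setting this equal to 24/1 = 24 gives K = 16H.
Substituting into Y = 256: 2·H^(3/4)·(16H)^(1/2) = 256.
Solving, H = 16 and K = 256.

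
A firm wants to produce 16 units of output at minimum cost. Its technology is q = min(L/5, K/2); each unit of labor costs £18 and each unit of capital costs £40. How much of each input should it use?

With a fixed-proportions technology, the cost-minimizing bundle uses no slack in either input: L/5 = K/2 = q.
So L = 5·16 = 80 and K = 2·16 = 32.

L* = 80, K* = 32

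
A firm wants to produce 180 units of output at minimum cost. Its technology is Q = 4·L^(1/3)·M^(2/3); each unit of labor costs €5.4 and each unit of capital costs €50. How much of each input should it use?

L* = 125, M* = 27

Cost minimization requires the marginal rate of technical substitution to equal the input-price ratio: MP_L/MP_M = w/r.
Here MP_L/MP_M = (1/3)·(M/L)/(2/3) = 0.5·(M/L). Setting this equal to 5.4/50 = 0.108 gives M = 0.216L.
Substituting into Q = 180: 4·L^(1/3)·(0.216L)^(2/3) = 180.
Solving, L = 125 and M = 27.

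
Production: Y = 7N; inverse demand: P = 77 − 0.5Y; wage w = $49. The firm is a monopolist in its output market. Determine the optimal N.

Marginal revenue from the inverse demand is MR = 77 − Y.
The marginal product is MP_N = 7.
A monopolist hires until marginal revenue product equals the wage: MR·MP_N = w.
(77 − 7N)·7 = 49, so N = 10.

N* = 10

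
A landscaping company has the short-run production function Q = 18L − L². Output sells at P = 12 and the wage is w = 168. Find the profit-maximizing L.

L* = 2

The marginal product of L is MP_L = 18 − 2L.
A price-taking firm hires until the value of the marginal product equals the wage: P·MP_L = w, so 12·(18 − 2L) = 168.
Then 18 − 2L = 14, giving L = 2.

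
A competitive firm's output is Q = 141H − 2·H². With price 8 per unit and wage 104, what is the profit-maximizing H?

The marginal product of H is MP_H = 141 − 4H.
A price-taking firm hires until the value of the marginal product equals the wage: P·MP_H = w, so 8·(141 − 4H) = 104.
Then 141 − 4H = 13, giving H = 32.

H* = 32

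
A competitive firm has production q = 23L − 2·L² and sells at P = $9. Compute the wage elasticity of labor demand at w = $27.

ε = -0.15

From P·MP_L = w with MP_L = 23 − 4L, labor demand is L(w) = (23 − w/9)/4.
dL/dw = −1/(36) = -1/36.
At w = 27, L = 5, so ε = (dL/dw)·(w/L) = (-1/36)·(27/5) = -0.15.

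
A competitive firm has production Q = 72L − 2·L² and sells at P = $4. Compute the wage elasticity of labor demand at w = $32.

From P·MP_L = w with MP_L = 72 − 4L, labor demand is L(w) = (72 − w/4)/4.
dL/dw = −1/(16) = -0.0625.
At w = 32, L = 16, so ε = (dL/dw)·(w/L) = (-0.0625)·(32/16) = -0.125.

ε = -0.125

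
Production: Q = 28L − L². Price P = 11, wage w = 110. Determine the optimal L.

The marginal product of L is MP_L = 28 − 2L.
A price-taking firm hires until the value of the marginal product equals the wage: P·MP_L = w, so 11·(28 − 2L) = 110.
Then 28 − 2L = 10, giving L = 9.

L* = 9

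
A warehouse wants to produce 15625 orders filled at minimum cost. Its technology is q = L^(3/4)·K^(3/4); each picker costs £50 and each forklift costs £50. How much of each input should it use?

Cost minimization requires the marginal rate of technical substitution to equal the input-price ratio: MP_L/MP_K = w/r.
Here MP_L/MP_K = (3/4)·(K/L)/(3/4) = (K/L). Setting this equal to 50/50 = 1 gives K = L.
Substituting into q = 15625: L^(3/4)·(L)^(3/4) = 15625.
Solving, L = 625 and K = 625.

L* = 625, K* = 625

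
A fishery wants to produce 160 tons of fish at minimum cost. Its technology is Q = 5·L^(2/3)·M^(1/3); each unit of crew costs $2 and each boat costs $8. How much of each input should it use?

Cost minimization requires the marginal rate of technical substitution to equal the input-price ratio: MP_L/MP_M = w/r.
Here MP_L/MP_M = (2/3)·(M/L)/(1/3) = 2·(M/L). Setting this equal to 2/8 = 0.25 gives M = 0.125L.
Substituting into Q = 160: 5·L^(2/3)·(0.125L)^(1/3) = 160.
Solving, L = 64 and M = 8.

L* = 64, M* = 8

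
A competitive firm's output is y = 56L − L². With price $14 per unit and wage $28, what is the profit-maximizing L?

L* = 27

The marginal product of L is MP_L = 56 − 2L.
A price-taking firm hires until the value of the marginal product equals the wage: P·MP_L = w, so 14·(56 − 2L) = 28.
Then 56 − 2L = 2, giving L = 27.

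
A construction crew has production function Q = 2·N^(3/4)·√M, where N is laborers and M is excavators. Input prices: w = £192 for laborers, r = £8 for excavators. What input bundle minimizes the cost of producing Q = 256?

Cost minimization requires the marginal rate of technical substitution to equal the input-price ratio: MP_N/MP_M = w/r.
Here MP_N/MP_M = (3/4)·(M/N)/(1/2) = 1.5·(M/N). Setting this equal to 192/8 = 24 gives M = 16N.
Substituting into Q = 256: 2·N^(3/4)·(16N)^(1/2) = 256.
Solving, N = 16 and M = 256.

N* = 16, M* = 256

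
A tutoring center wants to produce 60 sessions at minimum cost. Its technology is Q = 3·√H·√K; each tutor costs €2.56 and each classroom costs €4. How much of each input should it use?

Cost minimization requires the marginal rate of technical substitution to equal the input-price ratio: MP_H/MP_K = w/r.
Here MP_H/MP_K = (1/2)·(K/H)/(1/2) = (K/H). Setting this equal to 2.56/4 = 0.64 gives K = 0.64H.
Substituting into Q = 60: 3·H^(1/2)·(0.64H)^(1/2) = 60.
Solving, H = 25 and K = 16.

H* = 25, K* = 16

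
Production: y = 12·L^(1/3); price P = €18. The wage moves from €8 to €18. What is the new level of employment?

From P·MP_L = w with MP_L = 4·L^(-2/3), the labor demand is L(w) = (72/w)^(3/2).
At w = 8: L = 27. At w = 18: L = 8.

L* = 8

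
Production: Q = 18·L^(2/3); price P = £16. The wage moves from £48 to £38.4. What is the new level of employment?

L* = 125

From P·MP_L = w with MP_L = 12·L^(-1/3), the labor demand is L(w) = (192/w)^(3).
At w = 48: L = 64. At w = 38.4: L = 125.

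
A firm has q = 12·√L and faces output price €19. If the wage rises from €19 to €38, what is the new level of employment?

L* = 9

From P·MP_L = w with MP_L = 6·L^(-1/2), the labor demand is L(w) = (114/w)^(2).
At w = 19: L = 36. At w = 38: L = 9.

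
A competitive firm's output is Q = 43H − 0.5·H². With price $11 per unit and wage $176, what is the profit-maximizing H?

H* = 27

The marginal product of H is MP_H = 43 − H.
A price-taking firm hires until the value of the marginal product equals the wage: P·MP_H = w, so 11·(43 − H) = 176.
Then 43 − H = 16, giving H = 27.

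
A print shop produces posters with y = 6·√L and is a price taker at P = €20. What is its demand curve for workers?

L(w) = 3600/w²

MP_L = (1/2)·6·L^(-1/2) = 3·L^(-1/2).
Setting P·MP_L = w: 60·L^(-1/2) = w.
Solving for L: L^(-1/2) = w/60, so L = (60/w)^(2).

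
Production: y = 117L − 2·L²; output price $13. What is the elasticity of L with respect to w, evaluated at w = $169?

ε = -0.125

From P·MP_L = w with MP_L = 117 − 4L, labor demand is L(w) = (117 − w/13)/4.
dL/dw = −1/(52) = -1/52.
At w = 169, L = 26, so ε = (dL/dw)·(w/L) = (-1/52)·(169/26) = -0.125.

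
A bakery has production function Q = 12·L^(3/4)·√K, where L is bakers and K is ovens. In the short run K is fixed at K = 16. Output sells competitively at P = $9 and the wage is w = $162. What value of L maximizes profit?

With K = 16, MP_L = (3/4)·12·L^(-1/4)·16^(1/2) = 36·L^(-1/4).
Profit maximization for a price taker requires P·MP_L = w: 9·36·L^(-1/4) = 162.
So L^(-1/4) = 0.5, which gives L = 16.

L* = 16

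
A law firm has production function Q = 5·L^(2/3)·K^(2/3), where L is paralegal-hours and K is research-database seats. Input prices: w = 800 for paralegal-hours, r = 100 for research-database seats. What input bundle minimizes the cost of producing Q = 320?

Cost minimization requires the marginal rate of technical substitution to equal the input-price ratio: MP_L/MP_K = w/r.
Here MP_L/MP_K = (2/3)·(K/L)/(2/3) = (K/L). Setting this equal to 800/100 = 8 gives K = 8L.
Substituting into Q = 320: 5·L^(2/3)·(8L)^(2/3) = 320.
Solving, L = 8 and K = 64.

L* = 8, K* = 64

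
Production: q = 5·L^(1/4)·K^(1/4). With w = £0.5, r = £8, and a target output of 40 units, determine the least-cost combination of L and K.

Cost minimization requires the marginal rate of technical substitution to equal the input-price ratio: MP_L/MP_K = w/r.
Here MP_L/MP_K = (1/4)·(K/L)/(1/4) = (K/L). Setting this equal to 0.5/8 = 0.0625 gives K = 0.0625L.
Substituting into q = 40: 5·L^(1/4)·(0.0625L)^(1/4) = 40.
Solving, L = 256 and K = 16.

L* = 256, K* = 16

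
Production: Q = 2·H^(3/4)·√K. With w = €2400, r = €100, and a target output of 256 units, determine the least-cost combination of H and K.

Cost minimization requires the marginal rate of technical substitution to equal the input-price ratio: MP_H/MP_K = w/r.
Here MP_H/MP_K = (3/4)·(K/H)/(1/2) = 1.5·(K/H). Setting this equal to 2400/100 = 24 gives K = 16H.
Substituting into Q = 256: 2·H^(3/4)·(16H)^(1/2) = 256.
Solving, H = 16 and K = 256.

H* = 16, K* = 256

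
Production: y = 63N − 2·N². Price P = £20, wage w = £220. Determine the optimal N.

N* = 13

The marginal product of N is MP_N = 63 − 4N.
A price-taking firm hires until the value of the marginal product equals the wage: P·MP_N = w, so 20·(63 − 4N) = 220.
Then 63 − 4N = 11, giving N = 13.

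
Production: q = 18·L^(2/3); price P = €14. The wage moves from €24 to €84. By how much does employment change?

From P·MP_L = w with MP_L = 12·L^(-1/3), the labor demand is L(w) = (168/w)^(3).
At w = 24: L = 343. At w = 84: L = 8.
ΔL = 8 − 343 = -335.

ΔL = -335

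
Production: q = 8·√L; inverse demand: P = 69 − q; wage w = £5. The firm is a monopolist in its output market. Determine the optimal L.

L* = 16

Marginal revenue from the inverse demand is MR = 69 − 2q.
The marginal product is MP_L = 4·L^(-1/2).
A monopolist hires until marginal revenue product equals the wage: MR·MP_L = w.
At L, q = 8·√L. Substituting and solving: (69 − 16·√L)·4·L^(-1/2) = 5 gives L = 16.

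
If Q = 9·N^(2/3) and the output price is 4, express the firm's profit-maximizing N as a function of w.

N(w) = 13824/w³

MP_N = (2/3)·9·N^(-1/3) = 6·N^(-1/3).
Setting P·MP_N = w: 24·N^(-1/3) = w.
Solving for N: N^(-1/3) = w/24, so N = (24/w)^(3).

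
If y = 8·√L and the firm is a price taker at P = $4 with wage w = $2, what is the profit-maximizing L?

L* = 64

MP_L = (1/2)·8·L^(-1/2) = 4·L^(-1/2).
Profit maximization for a price taker requires P·MP_L = w: 4·4·L^(-1/2) = 2.
So L^(-1/2) = 0.125, which gives L = 64.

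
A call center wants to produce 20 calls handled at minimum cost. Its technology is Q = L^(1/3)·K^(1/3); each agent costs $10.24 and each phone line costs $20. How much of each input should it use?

L* = 125, K* = 64

Cost minimization requires the marginal rate of technical substitution to equal the input-price ratio: MP_L/MP_K = w/r.
Here MP_L/MP_K = (1/3)·(K/L)/(1/3) = (K/L). Setting this equal to 10.24/20 = 0.512 gives K = 0.512L.
Substituting into Q = 20: L^(1/3)·(0.512L)^(1/3) = 20.
Solving, L = 125 and K = 64.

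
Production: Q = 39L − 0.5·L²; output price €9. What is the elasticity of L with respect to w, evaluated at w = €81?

From P·MP_L = w with MP_L = 39 − L, labor demand is L(w) = 39 − w/9.
dL/dw = −1/(9) = -1/9.
At w = 81, L = 30, so ε = (dL/dw)·(w/L) = (-1/9)·(81/30) = -0.3.

ε = -0.3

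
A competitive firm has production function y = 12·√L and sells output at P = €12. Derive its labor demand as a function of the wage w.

MP_L = (1/2)·12·L^(-1/2) = 6·L^(-1/2).
Setting P·MP_L = w: 72·L^(-1/2) = w.
Solving for L: L^(-1/2) = w/72, so L = (72/w)^(2).

L(w) = 5184/w²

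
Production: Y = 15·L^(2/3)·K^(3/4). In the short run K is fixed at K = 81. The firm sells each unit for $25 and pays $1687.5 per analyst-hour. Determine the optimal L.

With K = 81, MP_L = (2/3)·15·L^(-1/3)·81^(3/4) = 270·L^(-1/3).
Profit maximization for a price taker requires P·MP_L = w: 25·270·L^(-1/3) = 1687.5.
So L^(-1/3) = 0.25, which gives L = 64.

L* = 64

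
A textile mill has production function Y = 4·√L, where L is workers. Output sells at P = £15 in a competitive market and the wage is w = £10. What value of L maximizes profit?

MP_L = (1/2)·4·L^(-1/2) = 2·L^(-1/2).
Profit maximization for a price taker requires P·MP_L = w: 15·2·L^(-1/2) = 10.
So L^(-1/2) = 1/3, which gives L = 9.

L* = 9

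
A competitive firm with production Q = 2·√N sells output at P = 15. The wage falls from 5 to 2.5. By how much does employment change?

ΔN = 27

From P·MP_N = w with MP_N = N^(-1/2), the labor demand is N(w) = (15/w)^(2).
At w = 5: N = 9. At w = 2.5: N = 36.
ΔN = 36 − 9 = 27.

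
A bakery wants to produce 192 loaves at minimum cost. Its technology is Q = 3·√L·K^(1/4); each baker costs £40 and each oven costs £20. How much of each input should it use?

Cost minimization requires the marginal rate of technical substitution to equal the input-price ratio: MP_L/MP_K = w/r.
Here MP_L/MP_K = (1/2)·(K/L)/(1/4) = 2·(K/L). Setting this equal to 40/20 = 2 gives K = L.
Substituting into Q = 192: 3·L^(1/2)·(L)^(1/4) = 192.
Solving, L = 256 and K = 256.

L* = 256, K* = 256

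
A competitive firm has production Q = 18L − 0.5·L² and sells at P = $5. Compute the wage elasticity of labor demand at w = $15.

ε = -0.2

From P·MP_L = w with MP_L = 18 − L, labor demand is L(w) = 18 − w/5.
dL/dw = −1/(5) = -0.2.
At w = 15, L = 15, so ε = (dL/dw)·(w/L) = (-0.2)·(15/15) = -0.2.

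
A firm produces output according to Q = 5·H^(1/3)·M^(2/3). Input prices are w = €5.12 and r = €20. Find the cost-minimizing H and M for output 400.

Cost minimization requires the marginal rate of technical substitution to equal the input-price ratio: MP_H/MP_M = w/r.
Here MP_H/MP_M = (1/3)·(M/H)/(2/3) = 0.5·(M/H). Setting this equal to 5.12/20 = 0.256 gives M = 0.512H.
Substituting into Q = 400: 5·H^(1/3)·(0.512H)^(2/3) = 400.
Solving, H = 125 and M = 64.

H* = 125, M* = 64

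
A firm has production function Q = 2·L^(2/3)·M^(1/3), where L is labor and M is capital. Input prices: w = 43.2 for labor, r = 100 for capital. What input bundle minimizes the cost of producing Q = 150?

L* = 125, M* = 27

Cost minimization requires the marginal rate of technical substitution to equal the input-price ratio: MP_L/MP_M = w/r.
Here MP_L/MP_M = (2/3)·(M/L)/(1/3) = 2·(M/L). Setting this equal to 43.2/100 = 0.432 gives M = 0.216L.
Substituting into Q = 150: 2·L^(2/3)·(0.216L)^(1/3) = 150.
Solving, L = 125 and M = 27.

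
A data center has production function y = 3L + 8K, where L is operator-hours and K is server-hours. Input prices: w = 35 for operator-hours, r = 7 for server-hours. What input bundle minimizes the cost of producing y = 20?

The inputs are perfect substitutes, so the firm uses whichever has the lower cost per unit of output.
Cost per unit of output via L is w/3 = 35/3; via K it is r/8 = 0.875. K is cheaper.
Producing y = 20 with K alone: L = 0, K = 2.5.

L* = 0, K* = 2.5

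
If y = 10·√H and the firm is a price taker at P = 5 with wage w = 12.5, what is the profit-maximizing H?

MP_H = (1/2)·10·H^(-1/2) = 5·H^(-1/2).
Profit maximization for a price taker requires P·MP_H = w: 5·5·H^(-1/2) = 12.5.
So H^(-1/2) = 0.5, which gives H = 4.

H* = 4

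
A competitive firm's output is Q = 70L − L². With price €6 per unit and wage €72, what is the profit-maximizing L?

L* = 29

The marginal product of L is MP_L = 70 − 2L.
A price-taking firm hires until the value of the marginal product equals the wage: P·MP_L = w, so 6·(70 − 2L) = 72.
Then 70 − 2L = 12, giving L = 29.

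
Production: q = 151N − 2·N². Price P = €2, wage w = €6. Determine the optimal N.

N* = 37

The marginal product of N is MP_N = 151 − 4N.
A price-taking firm hires until the value of the marginal product equals the wage: P·MP_N = w, so 2·(151 − 4N) = 6.
Then 151 − 4N = 3, giving N = 37.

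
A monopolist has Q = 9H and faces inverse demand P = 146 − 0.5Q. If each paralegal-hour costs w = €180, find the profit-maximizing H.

H* = 14

Marginal revenue from the inverse demand is MR = 146 − Q.
The marginal product is MP_H = 9.
A monopolist hires until marginal revenue product equals the wage: MR·MP_H = w.
(146 − 9H)·9 = 180, so H = 14.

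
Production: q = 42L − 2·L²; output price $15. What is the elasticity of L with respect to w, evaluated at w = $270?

From P·MP_L = w with MP_L = 42 − 4L, labor demand is L(w) = (42 − w/15)/4.
dL/dw = −1/(60) = -1/60.
At w = 270, L = 6, so ε = (dL/dw)·(w/L) = (-1/60)·(270/6) = -0.75.

ε = -0.75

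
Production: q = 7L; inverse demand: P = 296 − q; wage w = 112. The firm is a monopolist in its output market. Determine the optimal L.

Marginal revenue from the inverse demand is MR = 296 − 2q.
The marginal product is MP_L = 7.
A monopolist hires until marginal revenue product equals the wage: MR·MP_L = w.
(296 − 14L)·7 = 112, so L = 20.

L* = 20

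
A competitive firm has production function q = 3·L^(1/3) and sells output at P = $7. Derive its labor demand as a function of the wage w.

L(w) = (7/w)^(3/2)

MP_L = (1/3)·3·L^(-2/3) = L^(-2/3).
Setting P·MP_L = w: 7·L^(-2/3) = w.
Solving for L: L^(-2/3) = w/7, so L = (7/w)^(3/2).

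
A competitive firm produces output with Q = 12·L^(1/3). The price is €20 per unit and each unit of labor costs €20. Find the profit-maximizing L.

MP_L = (1/3)·12·L^(-2/3) = 4·L^(-2/3).
Profit maximization for a price taker requires P·MP_L = w: 20·4·L^(-2/3) = 20.
So L^(-2/3) = 0.25, which gives L = 8.

L* = 8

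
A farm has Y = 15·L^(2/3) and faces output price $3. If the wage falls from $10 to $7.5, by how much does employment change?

ΔL = 37

From P·MP_L = w with MP_L = 10·L^(-1/3), the labor demand is L(w) = (30/w)^(3).
At w = 10: L = 27. At w = 7.5: L = 64.
ΔL = 64 − 27 = 37.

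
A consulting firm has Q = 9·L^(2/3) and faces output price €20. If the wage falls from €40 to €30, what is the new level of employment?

From P·MP_L = w with MP_L = 6·L^(-1/3), the labor demand is L(w) = (120/w)^(3).
At w = 40: L = 27. At w = 30: L = 64.

L* = 64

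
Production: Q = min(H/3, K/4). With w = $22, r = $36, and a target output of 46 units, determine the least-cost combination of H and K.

H* = 138, K* = 184

With a fixed-proportions technology, the cost-minimizing bundle uses no slack in either input: H/3 = K/4 = Q.
So H = 3·46 = 138 and K = 4·46 = 184.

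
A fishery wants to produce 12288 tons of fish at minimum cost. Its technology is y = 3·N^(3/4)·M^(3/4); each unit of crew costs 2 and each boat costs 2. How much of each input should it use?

Cost minimization requires the marginal rate of technical substitution to equal the input-price ratio: MP_N/MP_M = w/r.
Here MP_N/MP_M = (3/4)·(M/N)/(3/4) = (M/N). Setting this equal to 2/2 = 1 gives M = N.
Substituting into y = 12288: 3·N^(3/4)·(N)^(3/4) = 12288.
Solving, N = 256 and M = 256.

N* = 256, M* = 256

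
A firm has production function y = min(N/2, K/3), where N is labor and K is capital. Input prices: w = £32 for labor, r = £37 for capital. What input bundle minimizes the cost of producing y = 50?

N* = 100, K* = 150

With a fixed-proportions technology, the cost-minimizing bundle uses no slack in either input: N/2 = K/3 = y.
So N = 2·50 = 100 and K = 3·50 = 150.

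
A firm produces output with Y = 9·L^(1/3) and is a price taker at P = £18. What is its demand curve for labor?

MP_L = (1/3)·9·L^(-2/3) = 3·L^(-2/3).
Setting P·MP_L = w: 54·L^(-2/3) = w.
Solving for L: L^(-2/3) = w/54, so L = (54/w)^(3/2).

L(w) = (54/w)^(3/2)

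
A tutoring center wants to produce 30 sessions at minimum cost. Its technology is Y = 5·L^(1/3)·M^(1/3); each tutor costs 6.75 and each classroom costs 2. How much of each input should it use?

Cost minimization requires the marginal rate of technical substitution to equal the input-price ratio: MP_L/MP_M = w/r.
Here MP_L/MP_M = (1/3)·(M/L)/(1/3) = (M/L). Setting this equal to 6.75/2 = 3.375 gives M = 3.375L.
Substituting into Y = 30: 5·L^(1/3)·(3.375L)^(1/3) = 30.
Solving, L = 8 and M = 27.

L* = 8, M* = 27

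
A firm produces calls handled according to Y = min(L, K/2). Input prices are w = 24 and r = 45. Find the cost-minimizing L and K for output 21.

With a fixed-proportions technology, the cost-minimizing bundle uses no slack in either input: L = K/2 = Y.
So L = 21 and K = 2·21 = 42.

L* = 21, K* = 42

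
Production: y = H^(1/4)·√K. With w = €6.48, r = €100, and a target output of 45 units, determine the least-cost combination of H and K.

Cost minimization requires the marginal rate of technical substitution to equal the input-price ratio: MP_H/MP_K = w/r.
Here MP_H/MP_K = (1/4)·(K/H)/(1/2) = 0.5·(K/H). Setting this equal to 6.48/100 = 0.0648 gives K = 0.1296H.
Substituting into y = 45: H^(1/4)·(0.1296H)^(1/2) = 45.
Solving, H = 625 and K = 81.

H* = 625, K* = 81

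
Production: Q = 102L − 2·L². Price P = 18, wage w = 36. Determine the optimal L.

The marginal product of L is MP_L = 102 − 4L.
A price-taking firm hires until the value of the marginal product equals the wage: P·MP_L = w, so 18·(102 − 4L) = 36.
Then 102 − 4L = 2, giving L = 25.

L* = 25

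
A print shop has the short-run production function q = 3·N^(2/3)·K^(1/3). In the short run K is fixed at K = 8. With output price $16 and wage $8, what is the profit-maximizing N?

N* = 512

With K = 8, MP_N = (2/3)·3·N^(-1/3)·8^(1/3) = 4·N^(-1/3).
Profit maximization for a price taker requires P·MP_N = w: 16·4·N^(-1/3) = 8.
So N^(-1/3) = 0.125, which gives N = 512.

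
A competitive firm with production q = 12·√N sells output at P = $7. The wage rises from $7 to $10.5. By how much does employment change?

ΔN = -20

From P·MP_N = w with MP_N = 6·N^(-1/2), the labor demand is N(w) = (42/w)^(2).
At w = 7: N = 36. At w = 10.5: N = 16.
ΔN = 16 − 36 = -20.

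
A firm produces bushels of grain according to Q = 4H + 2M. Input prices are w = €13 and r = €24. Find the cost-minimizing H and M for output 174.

The inputs are perfect substitutes, so the firm uses whichever has the lower cost per unit of output.
Cost per unit of output via H is w/4 = 3.25; via M it is r/2 = 12. H is cheaper.
Producing Q = 174 with H alone: H = 43.5, M = 0.

H* = 43.5, M* = 0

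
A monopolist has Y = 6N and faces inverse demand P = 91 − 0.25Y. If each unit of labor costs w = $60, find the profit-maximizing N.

N* = 27

Marginal revenue from the inverse demand is MR = 91 − 0.5Y.
The marginal product is MP_N = 6.
A monopolist hires until marginal revenue product equals the wage: MR·MP_N = w.
(91 − 3N)·6 = 60, so N = 27.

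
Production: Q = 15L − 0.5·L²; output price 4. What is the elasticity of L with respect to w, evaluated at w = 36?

From P·MP_L = w with MP_L = 15 − L, labor demand is L(w) = 15 − w/4.
dL/dw = −1/(4) = -0.25.
At w = 36, L = 6, so ε = (dL/dw)·(w/L) = (-0.25)·(36/6) = -1.5.

ε = -1.5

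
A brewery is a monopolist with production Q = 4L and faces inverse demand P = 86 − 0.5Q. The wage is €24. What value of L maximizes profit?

Marginal revenue from the inverse demand is MR = 86 − Q.
The marginal product is MP_L = 4.
A monopolist hires until marginal revenue product equals the wage: MR·MP_L = w.
(86 − 4L)·4 = 24, so L = 20.

L* = 20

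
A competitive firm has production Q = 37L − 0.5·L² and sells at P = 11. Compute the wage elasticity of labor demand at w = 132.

From P·MP_L = w with MP_L = 37 − L, labor demand is L(w) = 37 − w/11.
dL/dw = −1/(11) = -1/11.
At w = 132, L = 25, so ε = (dL/dw)·(w/L) = (-1/11)·(132/25) = -0.48.

ε = -0.48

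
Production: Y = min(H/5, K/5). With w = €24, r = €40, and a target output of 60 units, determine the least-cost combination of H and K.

With a fixed-proportions technology, the cost-minimizing bundle uses no slack in either input: H/5 = K/5 = Y.
So H = 5·60 = 300 and K = 5·60 = 300.

H* = 300, K* = 300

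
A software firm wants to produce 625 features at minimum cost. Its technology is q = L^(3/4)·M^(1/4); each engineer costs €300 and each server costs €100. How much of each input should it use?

L* = 625, M* = 625

Cost minimization requires the marginal rate of technical substitution to equal the input-price ratio: MP_L/MP_M = w/r.
Here MP_L/MP_M = (3/4)·(M/L)/(1/4) = 3·(M/L). Setting this equal to 300/100 = 3 gives M = L.
Substituting into q = 625: L^(3/4)·(L)^(1/4) = 625.
Solving, L = 625 and M = 625.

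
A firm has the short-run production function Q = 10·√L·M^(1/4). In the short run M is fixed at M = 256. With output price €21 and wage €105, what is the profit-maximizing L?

L* = 16

With M = 256, MP_L = (1/2)·10·L^(-1/2)·256^(1/4) = 20·L^(-1/2).
Profit maximization for a price taker requires P·MP_L = w: 21·20·L^(-1/2) = 105.
So L^(-1/2) = 0.25, which gives L = 16.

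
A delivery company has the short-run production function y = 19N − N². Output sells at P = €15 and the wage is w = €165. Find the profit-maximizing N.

N* = 4

The marginal product of N is MP_N = 19 − 2N.
A price-taking firm hires until the value of the marginal product equals the wage: P·MP_N = w, so 15·(19 − 2N) = 165.
Then 19 − 2N = 11, giving N = 4.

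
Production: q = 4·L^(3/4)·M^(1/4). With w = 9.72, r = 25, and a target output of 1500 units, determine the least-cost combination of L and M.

Cost minimization requires the marginal rate of technical substitution to equal the input-price ratio: MP_L/MP_M = w/r.
Here MP_L/MP_M = (3/4)·(M/L)/(1/4) = 3·(M/L). Setting this equal to 9.72/25 = 0.3888 gives M = 0.1296L.
Substituting into q = 1500: 4·L^(3/4)·(0.1296L)^(1/4) = 1500.
Solving, L = 625 and M = 81.

L* = 625, M* = 81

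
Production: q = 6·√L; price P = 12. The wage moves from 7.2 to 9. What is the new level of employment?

L* = 16

From P·MP_L = w with MP_L = 3·L^(-1/2), the labor demand is L(w) = (36/w)^(2).
At w = 7.2: L = 25. At w = 9: L = 16.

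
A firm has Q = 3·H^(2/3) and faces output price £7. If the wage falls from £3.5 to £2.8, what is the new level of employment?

H* = 125

From P·MP_H = w with MP_H = 2·H^(-1/3), the labor demand is H(w) = (14/w)^(3).
At w = 3.5: H = 64. At w = 2.8: H = 125.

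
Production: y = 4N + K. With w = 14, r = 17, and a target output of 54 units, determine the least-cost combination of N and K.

The inputs are perfect substitutes, so the firm uses whichever has the lower cost per unit of output.
Cost per unit of output via N is 3.5; via K it is 17. N is cheaper.
Producing y = 54 with N alone: N = 13.5, K = 0.

N* = 13.5, K* = 0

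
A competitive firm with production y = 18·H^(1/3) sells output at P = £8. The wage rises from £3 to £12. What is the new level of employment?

From P·MP_H = w with MP_H = 6·H^(-2/3), the labor demand is H(w) = (48/w)^(3/2).
At w = 3: H = 64. At w = 12: H = 8.

H* = 8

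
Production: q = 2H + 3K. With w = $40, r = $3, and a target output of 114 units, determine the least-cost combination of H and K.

The inputs are perfect substitutes, so the firm uses whichever has the lower cost per unit of output.
Cost per unit of output via H is w/2 = 20; via K it is r/3 = 1. K is cheaper.
Producing q = 114 with K alone: H = 0, K = 38.

H* = 0, K* = 38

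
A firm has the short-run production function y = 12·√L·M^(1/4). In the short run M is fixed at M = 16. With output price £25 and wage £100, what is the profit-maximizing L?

L* = 9

With M = 16, MP_L = (1/2)·12·L^(-1/2)·16^(1/4) = 12·L^(-1/2).
Profit maximization for a price taker requires P·MP_L = w: 25·12·L^(-1/2) = 100.
So L^(-1/2) = 1/3, which gives L = 9.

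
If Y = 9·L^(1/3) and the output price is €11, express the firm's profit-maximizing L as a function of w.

MP_L = (1/3)·9·L^(-2/3) = 3·L^(-2/3).
Setting P·MP_L = w: 33·L^(-2/3) = w.
Solving for L: L^(-2/3) = w/33, so L = (33/w)^(3/2).

L(w) = (33/w)^(3/2)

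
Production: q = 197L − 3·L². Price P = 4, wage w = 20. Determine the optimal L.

The marginal product of L is MP_L = 197 − 6L.
A price-taking firm hires until the value of the marginal product equals the wage: P·MP_L = w, so 4·(197 − 6L) = 20.
Then 197 − 6L = 5, giving L = 32.

L* = 32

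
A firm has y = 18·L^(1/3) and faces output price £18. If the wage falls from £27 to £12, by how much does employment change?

ΔL = 19

From P·MP_L = w with MP_L = 6·L^(-2/3), the labor demand is L(w) = (108/w)^(3/2).
At w = 27: L = 8. At w = 12: L = 27.
ΔL = 27 − 8 = 19.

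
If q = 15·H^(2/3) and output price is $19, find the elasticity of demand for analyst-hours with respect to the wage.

MP_H = (2/3)·15·H^(-1/3), so P·MP_H = w gives 190·H^(-1/3) = w.
Solving, H(w) = (190/w)^(3). This is a constant-elasticity form: H ∝ w^(−3), so ε = −3.

ε = -3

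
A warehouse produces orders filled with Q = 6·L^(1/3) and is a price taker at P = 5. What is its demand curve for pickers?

L(w) = (10/w)^(3/2)

MP_L = (1/3)·6·L^(-2/3) = 2·L^(-2/3).
Setting P·MP_L = w: 10·L^(-2/3) = w.
Solving for L: L^(-2/3) = w/10, so L = (10/w)^(3/2).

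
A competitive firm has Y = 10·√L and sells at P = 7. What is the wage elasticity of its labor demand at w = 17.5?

MP_L = (1/2)·10·L^(-1/2), so P·MP_L = w gives 35·L^(-1/2) = w.
Solving, L(w) = (35/w)^(2). This is a constant-elasticity form: L ∝ w^(−2), so ε = −2.

ε = -2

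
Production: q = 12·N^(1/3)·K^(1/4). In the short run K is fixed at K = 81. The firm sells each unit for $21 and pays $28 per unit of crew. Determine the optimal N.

With K = 81, MP_N = (1/3)·12·N^(-2/3)·81^(1/4) = 12·N^(-2/3).
Profit maximization for a price taker requires P·MP_N = w: 21·12·N^(-2/3) = 28.
So N^(-2/3) = 1/9, which gives N = 27.

N* = 27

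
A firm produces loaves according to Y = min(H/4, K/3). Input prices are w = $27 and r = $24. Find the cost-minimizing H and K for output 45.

H* = 180, K* = 135

With a fixed-proportions technology, the cost-minimizing bundle uses no slack in either input: H/4 = K/3 = Y.
So H = 4·45 = 180 and K = 3·45 = 135.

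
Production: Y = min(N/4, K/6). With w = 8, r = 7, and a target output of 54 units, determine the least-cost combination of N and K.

N* = 216, K* = 324

With a fixed-proportions technology, the cost-minimizing bundle uses no slack in either input: N/4 = K/6 = Y.
So N = 4·54 = 216 and K = 6·54 = 324.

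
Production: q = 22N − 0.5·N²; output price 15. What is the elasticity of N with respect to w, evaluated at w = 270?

ε = -4.5

From P·MP_N = w with MP_N = 22 − N, labor demand is N(w) = 22 − w/15.
dN/dw = −1/(15) = -1/15.
At w = 270, N = 4, so ε = (dN/dw)·(w/N) = (-1/15)·(270/4) = -4.5.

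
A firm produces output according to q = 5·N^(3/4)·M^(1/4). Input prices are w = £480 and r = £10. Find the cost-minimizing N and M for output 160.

Cost minimization requires the marginal rate of technical substitution to equal the input-price ratio: MP_N/MP_M = w/r.
Here MP_N/MP_M = (3/4)·(M/N)/(1/4) = 3·(M/N). Setting this equal to 480/10 = 48 gives M = 16N.
Substituting into q = 160: 5·N^(3/4)·(16N)^(1/4) = 160.
Solving, N = 16 and M = 256.

N* = 16, M* = 256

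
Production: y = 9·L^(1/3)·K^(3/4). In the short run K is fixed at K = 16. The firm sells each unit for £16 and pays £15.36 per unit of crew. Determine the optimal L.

L* = 125

With K = 16, MP_L = (1/3)·9·L^(-2/3)·16^(3/4) = 24·L^(-2/3).
Profit maximization for a price taker requires P·MP_L = w: 16·24·L^(-2/3) = 15.36.
So L^(-2/3) = 0.04, which gives L = 125.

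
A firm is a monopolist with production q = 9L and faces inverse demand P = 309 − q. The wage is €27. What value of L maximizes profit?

Marginal revenue from the inverse demand is MR = 309 − 2q.
The marginal product is MP_L = 9.
A monopolist hires until marginal revenue product equals the wage: MR·MP_L = w.
(309 − 18L)·9 = 27, so L = 17.

L* = 17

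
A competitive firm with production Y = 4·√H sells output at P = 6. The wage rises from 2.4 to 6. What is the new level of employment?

H* = 4

From P·MP_H = w with MP_H = 2·H^(-1/2), the labor demand is H(w) = (12/w)^(2).
At w = 2.4: H = 25. At w = 6: H = 4.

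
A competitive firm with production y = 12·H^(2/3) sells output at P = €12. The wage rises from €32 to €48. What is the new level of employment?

H* = 8

From P·MP_H = w with MP_H = 8·H^(-1/3), the labor demand is H(w) = (96/w)^(3).
At w = 32: H = 27. At w = 48: H = 8.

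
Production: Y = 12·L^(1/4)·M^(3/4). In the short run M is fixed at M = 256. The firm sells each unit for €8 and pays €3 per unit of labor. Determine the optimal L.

With M = 256, MP_L = (1/4)·12·L^(-3/4)·256^(3/4) = 192·L^(-3/4).
Profit maximization for a price taker requires P·MP_L = w: 8·192·L^(-3/4) = 3.
So L^(-3/4) = 0.001953125, which gives L = 4096.

L* = 4096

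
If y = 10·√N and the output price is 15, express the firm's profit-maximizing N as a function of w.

MP_N = (1/2)·10·N^(-1/2) = 5·N^(-1/2).
Setting P·MP_N = w: 75·N^(-1/2) = w.
Solving for N: N^(-1/2) = w/75, so N = (75/w)^(2).

N(w) = 5625/w²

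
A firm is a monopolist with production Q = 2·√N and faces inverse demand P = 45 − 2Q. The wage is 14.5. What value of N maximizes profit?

Marginal revenue from the inverse demand is MR = 45 − 4Q.
The marginal product is MP_N = N^(-1/2).
A monopolist hires until marginal revenue product equals the wage: MR·MP_N = w.
At N, Q = 2·√N. Substituting and solving: (45 − 8·√N)·N^(-1/2) = 14.5 gives N = 4.

N* = 4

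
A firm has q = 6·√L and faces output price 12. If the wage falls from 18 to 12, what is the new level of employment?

L* = 9

From P·MP_L = w with MP_L = 3·L^(-1/2), the labor demand is L(w) = (36/w)^(2).
At w = 18: L = 4. At w = 12: L = 9.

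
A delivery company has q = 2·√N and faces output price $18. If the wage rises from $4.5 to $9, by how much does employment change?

ΔN = -12

From P·MP_N = w with MP_N = N^(-1/2), the labor demand is N(w) = (18/w)^(2).
At w = 4.5: N = 16. At w = 9: N = 4.
ΔN = 4 − 16 = -12.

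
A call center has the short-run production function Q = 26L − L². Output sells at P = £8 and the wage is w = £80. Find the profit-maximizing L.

The marginal product of L is MP_L = 26 − 2L.
A price-taking firm hires until the value of the marginal product equals the wage: P·MP_L = w, so 8·(26 − 2L) = 80.
Then 26 − 2L = 10, giving L = 8.

L* = 8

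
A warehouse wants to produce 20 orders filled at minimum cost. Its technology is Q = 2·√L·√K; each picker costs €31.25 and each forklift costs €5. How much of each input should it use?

L* = 4, K* = 25

Cost minimization requires the marginal rate of technical substitution to equal the input-price ratio: MP_L/MP_K = w/r.
Here MP_L/MP_K = (1/2)·(K/L)/(1/2) = (K/L). Setting this equal to 31.25/5 = 6.25 gives K = 6.25L.
Substituting into Q = 20: 2·L^(1/2)·(6.25L)^(1/2) = 20.
Solving, L = 4 and K = 25.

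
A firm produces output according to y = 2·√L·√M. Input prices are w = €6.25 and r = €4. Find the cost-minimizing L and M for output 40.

L* = 16, M* = 25

Cost minimization requires the marginal rate of technical substitution to equal the input-price ratio: MP_L/MP_M = w/r.
Here MP_L/MP_M = (1/2)·(M/L)/(1/2) = (M/L). Setting this equal to 6.25/4 = 1.5625 gives M = 1.5625L.
Substituting into y = 40: 2·L^(1/2)·(1.5625L)^(1/2) = 40.
Solving, L = 16 and M = 25.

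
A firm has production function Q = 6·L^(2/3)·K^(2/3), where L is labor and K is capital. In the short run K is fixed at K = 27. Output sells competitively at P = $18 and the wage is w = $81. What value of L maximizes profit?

L* = 512

With K = 27, MP_L = (2/3)·6·L^(-1/3)·27^(2/3) = 36·L^(-1/3).
Profit maximization for a price taker requires P·MP_L = w: 18·36·L^(-1/3) = 81.
So L^(-1/3) = 0.125, which gives L = 512.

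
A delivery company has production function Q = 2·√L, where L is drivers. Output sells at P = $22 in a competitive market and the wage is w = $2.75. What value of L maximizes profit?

L* = 64

MP_L = (1/2)·2·L^(-1/2) = L^(-1/2).
Profit maximization for a price taker requires P·MP_L = w: 22·L^(-1/2) = 2.75.
So L^(-1/2) = 0.125, which gives L = 64.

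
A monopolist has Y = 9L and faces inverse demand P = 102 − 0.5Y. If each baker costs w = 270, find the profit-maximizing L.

Marginal revenue from the inverse demand is MR = 102 − Y.
The marginal product is MP_L = 9.
A monopolist hires until marginal revenue product equals the wage: MR·MP_L = w.
(102 − 9L)·9 = 270, so L = 8.

L* = 8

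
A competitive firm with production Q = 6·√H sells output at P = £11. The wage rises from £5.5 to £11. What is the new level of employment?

H* = 9

From P·MP_H = w with MP_H = 3·H^(-1/2), the labor demand is H(w) = (33/w)^(2).
At w = 5.5: H = 36. At w = 11: H = 9.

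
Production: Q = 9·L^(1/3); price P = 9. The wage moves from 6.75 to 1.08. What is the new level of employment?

From P·MP_L = w with MP_L = 3·L^(-2/3), the labor demand is L(w) = (27/w)^(3/2).
At w = 6.75: L = 8. At w = 1.08: L = 125.

L* = 125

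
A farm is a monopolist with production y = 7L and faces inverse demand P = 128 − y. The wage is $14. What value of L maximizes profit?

Marginal revenue from the inverse demand is MR = 128 − 2y.
The marginal product is MP_L = 7.
A monopolist hires until marginal revenue product equals the wage: MR·MP_L = w.
(128 − 14L)·7 = 14, so L = 9.

L* = 9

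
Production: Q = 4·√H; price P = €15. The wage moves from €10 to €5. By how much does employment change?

ΔH = 27

From P·MP_H = w with MP_H = 2·H^(-1/2), the labor demand is H(w) = (30/w)^(2).
At w = 10: H = 9. At w = 5: H = 36.
ΔH = 36 − 9 = 27.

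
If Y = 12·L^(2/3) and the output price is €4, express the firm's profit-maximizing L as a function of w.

L(w) = 32768/w³

MP_L = (2/3)·12·L^(-1/3) = 8·L^(-1/3).
Setting P·MP_L = w: 32·L^(-1/3) = w.
Solving for L: L^(-1/3) = w/32, so L = (32/w)^(3).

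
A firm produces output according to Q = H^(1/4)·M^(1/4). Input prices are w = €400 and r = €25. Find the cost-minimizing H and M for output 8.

H* = 16, M* = 256

Cost minimization requires the marginal rate of technical substitution to equal the input-price ratio: MP_H/MP_M = w/r.
Here MP_H/MP_M = (1/4)·(M/H)/(1/4) = (M/H). Setting this equal to 400/25 = 16 gives M = 16H.
Substituting into Q = 8: H^(1/4)·(16H)^(1/4) = 8.
Solving, H = 16 and M = 256.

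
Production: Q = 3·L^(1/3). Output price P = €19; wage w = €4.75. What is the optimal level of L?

MP_L = (1/3)·3·L^(-2/3) = L^(-2/3).
Profit maximization for a price taker requires P·MP_L = w: 19·L^(-2/3) = 4.75.
So L^(-2/3) = 0.25, which gives L = 8.

L* = 8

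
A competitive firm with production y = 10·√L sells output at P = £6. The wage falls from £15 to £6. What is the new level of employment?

L* = 25

From P·MP_L = w with MP_L = 5·L^(-1/2), the labor demand is L(w) = (30/w)^(2).
At w = 15: L = 4. At w = 6: L = 25.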